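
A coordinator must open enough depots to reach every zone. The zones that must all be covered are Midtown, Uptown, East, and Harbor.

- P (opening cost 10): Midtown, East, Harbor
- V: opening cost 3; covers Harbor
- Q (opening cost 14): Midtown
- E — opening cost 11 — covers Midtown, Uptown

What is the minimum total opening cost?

21

The greedy cost-per-new-zone heuristic would pick V, P, and E for 24, but a cheaper cover exists.
Choose P and E: together they cover Midtown, Uptown, East, Harbor — every zone.
Total opening cost: 10 + 11 = 21.
No cover costs less than 21.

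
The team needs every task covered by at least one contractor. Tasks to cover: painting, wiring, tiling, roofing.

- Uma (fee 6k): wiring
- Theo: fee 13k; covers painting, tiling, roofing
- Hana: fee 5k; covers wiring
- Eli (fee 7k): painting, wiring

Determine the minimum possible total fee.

18

The greedy cost-per-new-task heuristic would pick Eli and Theo for 20, but a cheaper cover exists.
Choose Theo and Hana: together they cover painting, wiring, tiling, roofing — every task.
Total fee: 13 + 5 = 18.
No cover costs less than 18.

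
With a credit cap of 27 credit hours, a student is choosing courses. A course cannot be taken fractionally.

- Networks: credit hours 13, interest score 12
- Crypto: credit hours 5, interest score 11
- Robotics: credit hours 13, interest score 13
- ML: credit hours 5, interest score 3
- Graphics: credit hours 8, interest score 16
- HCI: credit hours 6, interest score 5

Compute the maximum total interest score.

Crypto + Robotics + Graphics: credit hours 5 + 13 + 8 = 26 ≤ 27, interest score 11 + 13 + 16 = 40.
Networks + Crypto + Graphics: credit hours 13 + 5 + 8 = 26 ≤ 27, interest score 12 + 11 + 16 = 39.
Best is Crypto, Robotics, and Graphics with total interest score 40.

40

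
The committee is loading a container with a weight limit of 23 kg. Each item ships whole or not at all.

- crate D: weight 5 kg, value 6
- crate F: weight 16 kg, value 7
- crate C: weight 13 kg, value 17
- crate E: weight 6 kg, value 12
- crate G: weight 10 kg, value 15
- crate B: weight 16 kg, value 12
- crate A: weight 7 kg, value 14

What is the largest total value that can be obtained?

This is an integer program with binary decision variables.
Take crate E, crate G, and crate A: weight 6 + 10 + 7 = 23 ≤ 23, value 12 + 15 + 14 = 41.
No other feasible combination does better.

41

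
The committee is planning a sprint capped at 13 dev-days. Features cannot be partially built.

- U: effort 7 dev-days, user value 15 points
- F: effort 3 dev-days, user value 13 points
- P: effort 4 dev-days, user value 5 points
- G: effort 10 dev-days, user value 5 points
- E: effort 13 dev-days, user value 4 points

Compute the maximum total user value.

28

Allowing fractional choices, the relaxed optimum would be about 31.8, but features are indivisible.
U + P: effort 7 + 4 = 11 ≤ 13, user value 15 + 5 = 20.
F + P: effort 3 + 4 = 7 ≤ 13, user value 13 + 5 = 18.
U + F: effort 7 + 3 = 10 ≤ 13, user value 15 + 13 = 28.
Best is U and F with total user value 28.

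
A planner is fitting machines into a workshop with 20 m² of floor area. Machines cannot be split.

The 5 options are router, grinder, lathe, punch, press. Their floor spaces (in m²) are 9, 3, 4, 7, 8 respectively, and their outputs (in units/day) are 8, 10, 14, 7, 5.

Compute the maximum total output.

32

Allowing fractional choices, the relaxed optimum would be about 36.3, but machines are indivisible.
router + grinder + lathe: floor space 9 + 3 + 4 = 16 ≤ 20, output 8 + 10 + 14 = 32.
grinder + lathe + punch: floor space 3 + 4 + 7 = 14 ≤ 20, output 10 + 14 + 7 = 31.
grinder + lathe + press: floor space 3 + 4 + 8 = 15 ≤ 20, output 10 + 14 + 5 = 29.
Best is router, grinder, and lathe with total output 32.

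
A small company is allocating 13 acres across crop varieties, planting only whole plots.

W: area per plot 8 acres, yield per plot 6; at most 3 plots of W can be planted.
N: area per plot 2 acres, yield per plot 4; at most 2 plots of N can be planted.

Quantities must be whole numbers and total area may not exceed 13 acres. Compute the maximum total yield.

14

Take 1×W and 2×N: area 12 ≤ 13, yield 1·6 + 2·4 = 14.
N has the best ratio (4/2) and is taken to its limit of 2; remaining capacity is filled optimally with the others.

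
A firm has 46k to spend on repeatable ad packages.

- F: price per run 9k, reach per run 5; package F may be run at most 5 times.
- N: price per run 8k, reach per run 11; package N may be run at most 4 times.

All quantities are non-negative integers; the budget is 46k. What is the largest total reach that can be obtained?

49

4×N: price 32 ≤ 46, reach 4·11 = 44.
1×F and 4×N: price 41 ≤ 46, reach 1·5 + 4·11 = 49.
Best is 49.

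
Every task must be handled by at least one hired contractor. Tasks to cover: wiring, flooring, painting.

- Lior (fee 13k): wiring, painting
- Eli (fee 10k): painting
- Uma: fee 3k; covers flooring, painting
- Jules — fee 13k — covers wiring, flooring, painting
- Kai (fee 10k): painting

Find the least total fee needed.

The greedy cost-per-new-task heuristic would pick Uma and Lior for 16, but a cheaper cover exists.
Jules alone covers wiring, flooring, painting — every task.
Total fee: 13.
No cover costs less than 13.

13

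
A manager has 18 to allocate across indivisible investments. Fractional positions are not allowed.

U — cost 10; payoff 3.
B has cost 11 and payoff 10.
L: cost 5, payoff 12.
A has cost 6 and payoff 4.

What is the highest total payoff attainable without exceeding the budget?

22

This is a 0-1 knapsack instance.
Allowing fractional choices, the relaxed optimum would be about 23.3, but investments are indivisible.
B + L: cost 11 + 5 = 16 ≤ 18, payoff 10 + 12 = 22.
L + A: cost 5 + 6 = 11 ≤ 18, payoff 12 + 4 = 16.
Best is B and L with total payoff 22.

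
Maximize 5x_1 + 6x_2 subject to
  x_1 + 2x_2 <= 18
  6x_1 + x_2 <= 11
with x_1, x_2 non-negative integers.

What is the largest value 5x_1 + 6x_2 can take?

54

Relaxing integrality, the LP optimum is 54.73 at (x_1,x_2) = (0.364, 8.82), which is not an integer point.
(x_1,x_2)=(0,9): 1·0+2·9=18≤18, 6·0+1·9=9≤11, objective 54.
(x_1,x_2)=(0,8): 1·0+2·8=16≤18, 6·0+1·8=8≤11, objective 48.
(x_1,x_2)=(0,7): 1·0+2·7=14≤18, 6·0+1·7=7≤11, objective 42.
Maximum is 54 at (x_1,x_2)=(0,9).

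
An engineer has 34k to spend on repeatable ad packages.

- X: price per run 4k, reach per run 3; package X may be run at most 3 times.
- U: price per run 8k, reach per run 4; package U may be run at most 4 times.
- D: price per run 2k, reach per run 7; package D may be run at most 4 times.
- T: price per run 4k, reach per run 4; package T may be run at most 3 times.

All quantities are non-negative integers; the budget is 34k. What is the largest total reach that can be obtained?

Take 3×X, 4×D, and 3×T: price 32 ≤ 34, reach 3·3 + 4·7 + 3·4 = 49.
D has the best ratio (7/2) and is taken to its limit of 4; remaining capacity is filled optimally with the others.

49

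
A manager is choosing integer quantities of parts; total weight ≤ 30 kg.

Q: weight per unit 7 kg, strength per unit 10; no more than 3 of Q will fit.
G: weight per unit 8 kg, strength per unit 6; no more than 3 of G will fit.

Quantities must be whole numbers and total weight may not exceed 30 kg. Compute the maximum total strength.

Take 3×Q and 1×G: weight 29 ≤ 30, strength 3·10 + 1·6 = 36.
Q has the best ratio (10/7) and is taken to its limit of 3; remaining capacity is filled optimally with the others.

36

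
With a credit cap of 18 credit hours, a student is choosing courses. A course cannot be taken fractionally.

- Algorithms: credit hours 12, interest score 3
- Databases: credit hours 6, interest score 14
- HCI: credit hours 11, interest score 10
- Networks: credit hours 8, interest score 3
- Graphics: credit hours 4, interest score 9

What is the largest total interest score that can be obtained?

Allowing fractional choices, the relaxed optimum would be about 30.3, but courses are indivisible.
Databases + HCI: credit hours 6 + 11 = 17 ≤ 18, interest score 14 + 10 = 24.
Databases + Networks + Graphics: credit hours 6 + 8 + 4 = 18 ≤ 18, interest score 14 + 3 + 9 = 26.
Best is Databases, Networks, and Graphics with total interest score 26.

26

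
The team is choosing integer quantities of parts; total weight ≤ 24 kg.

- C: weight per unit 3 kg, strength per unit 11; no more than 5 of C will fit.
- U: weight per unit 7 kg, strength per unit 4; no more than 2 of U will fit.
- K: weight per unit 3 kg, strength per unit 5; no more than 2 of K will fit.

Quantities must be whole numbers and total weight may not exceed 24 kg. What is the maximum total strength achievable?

This is a bounded integer knapsack.
Take 5×C and 2×K: weight 21 ≤ 24, strength 5·11 + 2·5 = 65.
C has the best ratio (11/3) and is taken to its limit of 5; remaining capacity is filled optimally with the others.

65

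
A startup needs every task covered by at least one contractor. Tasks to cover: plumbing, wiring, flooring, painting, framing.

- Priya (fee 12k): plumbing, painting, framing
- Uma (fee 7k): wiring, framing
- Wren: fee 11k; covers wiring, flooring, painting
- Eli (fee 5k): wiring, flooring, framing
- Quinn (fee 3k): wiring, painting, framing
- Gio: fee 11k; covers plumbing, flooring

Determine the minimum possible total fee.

The greedy cost-per-new-task heuristic would pick Quinn, Eli, and Gio for 19, but a cheaper cover exists.
Choose Quinn and Gio: together they cover plumbing, wiring, flooring, painting, framing — every task.
Total fee: 3 + 11 = 14.
No cover costs less than 14.

14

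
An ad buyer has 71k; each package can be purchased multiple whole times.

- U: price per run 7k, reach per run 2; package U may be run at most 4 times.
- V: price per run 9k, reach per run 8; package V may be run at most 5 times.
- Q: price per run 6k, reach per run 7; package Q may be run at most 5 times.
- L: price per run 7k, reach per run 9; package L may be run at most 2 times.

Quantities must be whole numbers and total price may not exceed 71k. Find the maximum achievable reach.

77

This is a bounded integer knapsack.
5×V, 2×Q, and 2×L: price 71 ≤ 71, reach 5·8 + 2·7 + 2·9 = 72.
3×V, 5×Q, and 2×L: price 71 ≤ 71, reach 3·8 + 5·7 + 2·9 = 77.
Best is 77.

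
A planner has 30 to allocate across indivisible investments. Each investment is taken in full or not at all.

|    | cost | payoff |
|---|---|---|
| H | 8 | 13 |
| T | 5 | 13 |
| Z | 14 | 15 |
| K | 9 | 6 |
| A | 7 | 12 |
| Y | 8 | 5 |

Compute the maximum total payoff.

44

This is a 0-1 knapsack instance.
Allowing fractional choices, the relaxed optimum would be about 48.7, but investments are indivisible.
H + T + Z: cost 8 + 5 + 14 = 27 ≤ 30, payoff 13 + 13 + 15 = 41.
H + T + K + A: cost 8 + 5 + 9 + 7 = 29 ≤ 30, payoff 13 + 13 + 6 + 12 = 44.
H + T + A + Y: cost 8 + 5 + 7 + 8 = 28 ≤ 30, payoff 13 + 13 + 12 + 5 = 43.
Best is H, T, K, and A with total payoff 44.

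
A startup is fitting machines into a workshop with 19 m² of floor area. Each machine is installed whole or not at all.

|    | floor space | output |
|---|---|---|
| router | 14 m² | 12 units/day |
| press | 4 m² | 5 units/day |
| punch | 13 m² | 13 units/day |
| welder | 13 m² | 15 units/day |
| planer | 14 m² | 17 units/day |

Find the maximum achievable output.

22

press + welder: floor space 4 + 13 = 17 ≤ 19, output 5 + 15 = 20.
press + punch: floor space 4 + 13 = 17 ≤ 19, output 5 + 13 = 18.
press + planer: floor space 4 + 14 = 18 ≤ 19, output 5 + 17 = 22.
Best is press and planer with total output 22.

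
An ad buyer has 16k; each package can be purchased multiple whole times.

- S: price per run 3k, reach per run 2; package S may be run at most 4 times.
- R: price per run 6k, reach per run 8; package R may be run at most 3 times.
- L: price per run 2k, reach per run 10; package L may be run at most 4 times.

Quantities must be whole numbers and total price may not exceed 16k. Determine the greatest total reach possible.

48

This is a bounded integer knapsack.
L has the best ratio (10/2); taking only L gives at most 4×10 = 40 (stopped by the supply cap of 4).
Mixing does better — 1×R and 4×L: price 14 ≤ 16, reach 1·8 + 4·10 = 48.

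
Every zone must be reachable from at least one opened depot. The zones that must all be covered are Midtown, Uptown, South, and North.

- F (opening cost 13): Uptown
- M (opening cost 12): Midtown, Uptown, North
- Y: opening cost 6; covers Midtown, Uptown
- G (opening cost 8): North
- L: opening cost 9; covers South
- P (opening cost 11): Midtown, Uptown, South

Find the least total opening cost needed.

19

This is a weighted set-cover instance.
The greedy cost-per-new-zone heuristic would pick Y, G, and L for 23, but a cheaper cover exists.
Choose G and P: together they cover Midtown, Uptown, South, North — every zone.
Total opening cost: 8 + 11 = 19.
No cover costs less than 19.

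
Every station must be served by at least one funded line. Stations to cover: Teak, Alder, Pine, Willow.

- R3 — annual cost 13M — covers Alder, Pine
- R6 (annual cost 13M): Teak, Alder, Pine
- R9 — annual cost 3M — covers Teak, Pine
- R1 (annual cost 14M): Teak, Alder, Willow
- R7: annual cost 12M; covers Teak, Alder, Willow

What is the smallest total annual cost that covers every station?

Choose R9 and R7: together they cover Teak, Alder, Pine, Willow — every station.
Total annual cost: 3 + 12 = 15.
No cover costs less than 15.

15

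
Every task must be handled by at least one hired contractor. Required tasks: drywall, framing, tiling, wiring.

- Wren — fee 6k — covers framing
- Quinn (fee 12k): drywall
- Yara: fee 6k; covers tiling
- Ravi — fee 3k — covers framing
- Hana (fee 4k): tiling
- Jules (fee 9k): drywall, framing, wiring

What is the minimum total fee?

13

The greedy cost-per-new-task heuristic would pick Ravi, Hana, and Jules for 16, but a cheaper cover exists.
Choose Hana and Jules: together they cover drywall, framing, tiling, wiring — every task.
Total fee: 4 + 9 = 13.
No cover costs less than 13.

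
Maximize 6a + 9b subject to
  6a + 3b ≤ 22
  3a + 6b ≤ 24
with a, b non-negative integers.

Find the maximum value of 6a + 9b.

(a,b)=(2,3) is feasible, giving 39.
(a,b)=(1,3) is feasible, giving 33.
(a,b)=(2,2) is feasible, giving 30.
(a,b)=(3,1) is feasible, giving 27.
Maximum is 39 at (a,b)=(2,3).

39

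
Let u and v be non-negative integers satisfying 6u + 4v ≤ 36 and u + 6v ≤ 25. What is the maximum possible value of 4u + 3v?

25

Relaxing integrality, the LP optimum is 25.19 at (u,v) = (3.62, 3.56), which is not an integer point.
(u,v)=(4,3): 6·4+4·3=36≤36, 1·4+6·3=22≤25, objective 25.
(u,v)=(4,2): 6·4+4·2=32≤36, 1·4+6·2=16≤25, objective 22.
(u,v)=(3,3): 6·3+4·3=30≤36, 1·3+6·3=21≤25, objective 21.
(u,v)=(3,2): 6·3+4·2=26≤36, 1·3+6·2=15≤25, objective 18.
No feasible integer point exceeds 25.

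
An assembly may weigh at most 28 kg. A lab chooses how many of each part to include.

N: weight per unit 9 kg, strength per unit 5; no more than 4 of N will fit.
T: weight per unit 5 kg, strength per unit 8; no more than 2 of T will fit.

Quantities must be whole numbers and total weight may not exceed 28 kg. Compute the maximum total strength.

26

2×N and 2×T: weight 28 ≤ 28, strength 2·5 + 2·8 = 26.
1×N and 2×T: weight 19 ≤ 28, strength 1·5 + 2·8 = 21.
Best is 26.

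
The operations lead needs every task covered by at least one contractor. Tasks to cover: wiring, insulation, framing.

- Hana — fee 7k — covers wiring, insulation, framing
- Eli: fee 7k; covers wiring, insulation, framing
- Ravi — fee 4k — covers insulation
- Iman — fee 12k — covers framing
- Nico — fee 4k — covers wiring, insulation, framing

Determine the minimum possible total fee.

This is a weighted set-cover instance.
Nico alone covers wiring, insulation, framing — every task.
Total fee: 4.
No cover costs less than 4.

4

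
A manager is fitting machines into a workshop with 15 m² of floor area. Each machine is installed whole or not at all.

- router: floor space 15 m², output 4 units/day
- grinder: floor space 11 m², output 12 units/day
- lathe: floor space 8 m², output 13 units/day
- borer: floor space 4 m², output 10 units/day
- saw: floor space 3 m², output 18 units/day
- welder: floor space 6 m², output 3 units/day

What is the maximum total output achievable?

41

borer + saw + welder: floor space 4 + 3 + 6 = 13 ≤ 15, output 10 + 18 + 3 = 31.
lathe + borer + saw: floor space 8 + 4 + 3 = 15 ≤ 15, output 13 + 10 + 18 = 41.
lathe + saw: floor space 8 + 3 = 11 ≤ 15, output 13 + 18 = 31.
Best is lathe, borer, and saw with total output 41.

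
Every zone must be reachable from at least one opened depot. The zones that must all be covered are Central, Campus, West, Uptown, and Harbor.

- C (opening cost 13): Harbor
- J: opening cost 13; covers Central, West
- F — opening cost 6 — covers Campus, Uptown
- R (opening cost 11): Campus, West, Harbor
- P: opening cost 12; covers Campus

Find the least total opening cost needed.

30

Choose J, F, and R: together they cover Central, Campus, West, Uptown, Harbor — every zone.
Total opening cost: 13 + 6 + 11 = 30.
No cover costs less than 30.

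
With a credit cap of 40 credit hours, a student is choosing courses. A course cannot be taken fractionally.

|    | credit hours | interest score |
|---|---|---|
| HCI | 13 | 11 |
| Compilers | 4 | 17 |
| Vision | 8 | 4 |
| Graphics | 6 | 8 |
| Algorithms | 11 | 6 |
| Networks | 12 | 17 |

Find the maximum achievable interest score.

HCI + Compilers + Algorithms + Networks: credit hours 13 + 4 + 11 + 12 = 40 ≤ 40, interest score 11 + 17 + 6 + 17 = 51.
HCI + Compilers + Vision + Networks: credit hours 13 + 4 + 8 + 12 = 37 ≤ 40, interest score 11 + 17 + 4 + 17 = 49.
HCI + Compilers + Graphics + Networks: credit hours 13 + 4 + 6 + 12 = 35 ≤ 40, interest score 11 + 17 + 8 + 17 = 53.
Best is HCI, Compilers, Graphics, and Networks with total interest score 53.

53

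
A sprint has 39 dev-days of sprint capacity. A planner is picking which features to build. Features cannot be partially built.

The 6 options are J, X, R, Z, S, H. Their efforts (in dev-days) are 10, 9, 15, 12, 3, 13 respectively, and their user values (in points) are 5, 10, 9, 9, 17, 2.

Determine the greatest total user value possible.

45

X + R + Z + S: effort 9 + 15 + 12 + 3 = 39 ≤ 39, user value 10 + 9 + 9 + 17 = 45.
J + X + Z + S: effort 10 + 9 + 12 + 3 = 34 ≤ 39, user value 5 + 10 + 9 + 17 = 41.
Best is X, R, Z, and S with total user value 45.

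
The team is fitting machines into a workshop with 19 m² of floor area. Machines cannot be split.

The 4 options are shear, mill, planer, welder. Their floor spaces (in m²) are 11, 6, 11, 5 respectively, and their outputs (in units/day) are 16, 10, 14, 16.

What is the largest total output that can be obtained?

32

This is an integer program with binary decision variables.
Take shear and welder: floor space 11 + 5 = 16 ≤ 19, output 16 + 16 = 32.
No other feasible combination does better.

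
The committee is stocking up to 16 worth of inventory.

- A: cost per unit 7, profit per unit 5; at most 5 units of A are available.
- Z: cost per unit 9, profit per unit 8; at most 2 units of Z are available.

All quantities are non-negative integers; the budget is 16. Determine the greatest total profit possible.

1×A and 1×Z: cost 16 ≤ 16, profit 1·5 + 1·8 = 13.
2×A: cost 14 ≤ 16, profit 2·5 = 10.
Best is 13.

13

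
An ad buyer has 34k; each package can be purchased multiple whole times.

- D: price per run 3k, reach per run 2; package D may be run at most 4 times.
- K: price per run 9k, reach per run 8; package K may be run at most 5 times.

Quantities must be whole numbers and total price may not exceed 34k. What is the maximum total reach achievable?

K has the best ratio (8/9); taking only K gives at most 3×8 = 24 (stopped by the price limit).
Mixing does better — 2×D and 3×K: price 33 ≤ 34, reach 2·2 + 3·8 = 28.

28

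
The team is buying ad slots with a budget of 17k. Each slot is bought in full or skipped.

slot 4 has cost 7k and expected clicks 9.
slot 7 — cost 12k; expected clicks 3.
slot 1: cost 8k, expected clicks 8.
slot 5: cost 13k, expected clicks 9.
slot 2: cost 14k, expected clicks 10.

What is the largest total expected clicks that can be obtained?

Take slot 4 and slot 1: cost 7 + 8 = 15 ≤ 17, expected clicks 9 + 8 = 17.
No other feasible combination does better.

17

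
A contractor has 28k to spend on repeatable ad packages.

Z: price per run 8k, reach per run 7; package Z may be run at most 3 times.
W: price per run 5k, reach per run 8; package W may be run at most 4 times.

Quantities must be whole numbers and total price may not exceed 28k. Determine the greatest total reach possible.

4×W: price 20 ≤ 28, reach 4·8 = 32.
1×Z and 4×W: price 28 ≤ 28, reach 1·7 + 4·8 = 39.
Best is 39.

39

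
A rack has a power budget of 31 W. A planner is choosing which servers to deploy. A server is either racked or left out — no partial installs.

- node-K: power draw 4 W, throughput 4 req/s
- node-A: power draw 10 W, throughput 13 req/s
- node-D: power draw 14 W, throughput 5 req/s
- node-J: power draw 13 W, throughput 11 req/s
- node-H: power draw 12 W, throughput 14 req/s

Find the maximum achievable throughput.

Take node-K, node-A, and node-H: power draw 4 + 10 + 12 = 26 ≤ 31, throughput 4 + 13 + 14 = 31.
No other feasible combination does better.

31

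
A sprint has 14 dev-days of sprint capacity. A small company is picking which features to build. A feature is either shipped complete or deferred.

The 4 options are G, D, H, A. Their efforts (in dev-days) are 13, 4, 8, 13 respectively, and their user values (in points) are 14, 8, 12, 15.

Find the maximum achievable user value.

20

D + H: effort 4 + 8 = 12 ≤ 14, user value 8 + 12 = 20.
A: effort 13 ≤ 14, user value 15.
Best is D and H with total user value 20.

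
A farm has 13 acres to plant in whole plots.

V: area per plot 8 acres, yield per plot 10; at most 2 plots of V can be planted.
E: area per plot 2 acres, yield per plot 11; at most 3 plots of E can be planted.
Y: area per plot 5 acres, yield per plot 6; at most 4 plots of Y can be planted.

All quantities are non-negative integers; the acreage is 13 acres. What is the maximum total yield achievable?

E has the best ratio (11/2); taking only E gives at most 3×11 = 33 (stopped by the supply cap of 3).
Mixing does better — 3×E and 1×Y: area 11 ≤ 13, yield 3·11 + 1·6 = 39.

39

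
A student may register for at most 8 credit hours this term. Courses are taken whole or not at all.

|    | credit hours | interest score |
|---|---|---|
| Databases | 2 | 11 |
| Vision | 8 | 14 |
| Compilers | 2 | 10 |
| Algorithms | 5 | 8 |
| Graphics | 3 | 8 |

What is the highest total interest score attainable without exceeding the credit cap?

29

Take Databases, Compilers, and Graphics: credit hours 2 + 2 + 3 = 7 ≤ 8, interest score 11 + 10 + 8 = 29.
No other feasible combination does better.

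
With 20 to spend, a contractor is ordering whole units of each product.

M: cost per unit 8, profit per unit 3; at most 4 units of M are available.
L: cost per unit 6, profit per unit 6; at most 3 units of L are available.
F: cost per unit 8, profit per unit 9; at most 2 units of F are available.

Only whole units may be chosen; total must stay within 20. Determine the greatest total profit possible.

Take 2×L and 1×F: cost 20 ≤ 20, profit 2·6 + 1·9 = 21.
No other integer combination yields more.

21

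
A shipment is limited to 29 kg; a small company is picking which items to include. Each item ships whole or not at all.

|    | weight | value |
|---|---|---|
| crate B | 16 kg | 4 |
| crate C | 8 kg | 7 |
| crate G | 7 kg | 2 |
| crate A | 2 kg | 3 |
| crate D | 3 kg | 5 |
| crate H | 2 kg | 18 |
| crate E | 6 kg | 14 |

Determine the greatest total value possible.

49

Allowing fractional choices, the relaxed optimum would be about 49.2, but items are indivisible.
crate C + crate A + crate D + crate H + crate E: weight 8 + 2 + 3 + 2 + 6 = 21 ≤ 29, value 7 + 3 + 5 + 18 + 14 = 47.
crate C + crate G + crate A + crate D + crate H + crate E: weight 8 + 7 + 2 + 3 + 2 + 6 = 28 ≤ 29, value 7 + 2 + 3 + 5 + 18 + 14 = 49.
Best is crate C, crate G, crate A, crate D, crate H, and crate E with total value 49.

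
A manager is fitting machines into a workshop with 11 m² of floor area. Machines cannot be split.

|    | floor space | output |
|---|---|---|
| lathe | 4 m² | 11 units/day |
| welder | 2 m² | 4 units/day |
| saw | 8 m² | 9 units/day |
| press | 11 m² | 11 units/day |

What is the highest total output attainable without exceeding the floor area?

Allowing fractional choices, the relaxed optimum would be about 20.6, but machines are indivisible.
lathe + welder: floor space 4 + 2 = 6 ≤ 11, output 11 + 4 = 15.
lathe: floor space 4 ≤ 11, output 11.
welder + saw: floor space 2 + 8 = 10 ≤ 11, output 4 + 9 = 13.
Best is lathe and welder with total output 15.

15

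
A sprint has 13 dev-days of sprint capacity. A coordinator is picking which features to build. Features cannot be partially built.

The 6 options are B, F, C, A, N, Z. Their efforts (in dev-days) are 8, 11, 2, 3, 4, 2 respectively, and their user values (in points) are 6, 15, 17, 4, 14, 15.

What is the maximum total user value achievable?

Take C, A, N, and Z: effort 2 + 3 + 4 + 2 = 11 ≤ 13, user value 17 + 4 + 14 + 15 = 50.
No other feasible combination does better.

50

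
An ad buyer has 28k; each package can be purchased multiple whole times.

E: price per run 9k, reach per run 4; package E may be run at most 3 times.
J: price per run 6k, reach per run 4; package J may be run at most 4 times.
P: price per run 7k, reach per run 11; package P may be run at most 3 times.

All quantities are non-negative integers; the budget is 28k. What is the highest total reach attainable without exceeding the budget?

37

This is a bounded integer knapsack.
Take 1×J and 3×P: price 27 ≤ 28, reach 1·4 + 3·11 = 37.
P has the best ratio (11/7) and is taken to its limit of 3; remaining capacity is filled optimally with the others.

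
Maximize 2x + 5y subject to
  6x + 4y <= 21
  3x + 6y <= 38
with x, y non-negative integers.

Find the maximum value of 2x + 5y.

25

The continuous relaxation peaks at (0, 5.25) with value 26.25; rounding to a feasible lattice point costs some objective.
(x,y)=(0,5): 6·0+4·5=20≤21, 3·0+6·5=30≤38, objective 25.
(x,y)=(0,4): 6·0+4·4=16≤21, 3·0+6·4=24≤38, objective 20.
Maximum is 25 at (x,y)=(0,5).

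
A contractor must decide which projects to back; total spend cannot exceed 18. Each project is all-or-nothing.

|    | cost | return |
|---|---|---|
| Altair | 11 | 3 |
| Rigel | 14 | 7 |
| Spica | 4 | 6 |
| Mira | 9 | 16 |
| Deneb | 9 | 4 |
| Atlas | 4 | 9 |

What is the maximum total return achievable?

This is an integer program with binary decision variables.
Take Spica, Mira, and Atlas: cost 4 + 9 + 4 = 17 ≤ 18, return 6 + 16 + 9 = 31.
No other feasible combination does better.

31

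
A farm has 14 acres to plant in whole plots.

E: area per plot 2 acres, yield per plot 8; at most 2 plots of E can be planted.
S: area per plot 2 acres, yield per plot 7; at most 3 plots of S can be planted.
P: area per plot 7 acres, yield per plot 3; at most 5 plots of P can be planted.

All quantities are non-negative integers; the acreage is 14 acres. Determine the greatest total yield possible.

37

Take 2×E and 3×S: area 10 ≤ 14, yield 2·8 + 3·7 = 37.
E has the best ratio (8/2) and is taken to its limit of 2; remaining capacity is filled optimally with the others.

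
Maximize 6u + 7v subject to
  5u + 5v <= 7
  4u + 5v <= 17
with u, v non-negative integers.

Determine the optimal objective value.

Relaxing integrality, the LP optimum is 9.80 at (u,v) = (0, 1.4), which is not an integer point.
(u,v)=(0,1): 5·0+5·1=5≤7, 4·0+5·1=5≤17, objective 7.
(u,v)=(1,0): 5·1+5·0=5≤7, 4·1+5·0=4≤17, objective 6.
(u,v)=(0,0): 5·0+5·0=0≤7, 4·0+5·0=0≤17, objective 0.
No feasible integer point exceeds 7.

7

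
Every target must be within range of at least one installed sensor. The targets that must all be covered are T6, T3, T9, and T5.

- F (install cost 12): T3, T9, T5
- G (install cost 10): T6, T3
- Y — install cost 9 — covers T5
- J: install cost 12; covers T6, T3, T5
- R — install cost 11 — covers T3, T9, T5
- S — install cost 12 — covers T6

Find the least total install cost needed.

21

This is a weighted set-cover instance.
Choose G and R: together they cover T6, T3, T9, T5 — every target.
Total install cost: 10 + 11 = 21.
No cover costs less than 21.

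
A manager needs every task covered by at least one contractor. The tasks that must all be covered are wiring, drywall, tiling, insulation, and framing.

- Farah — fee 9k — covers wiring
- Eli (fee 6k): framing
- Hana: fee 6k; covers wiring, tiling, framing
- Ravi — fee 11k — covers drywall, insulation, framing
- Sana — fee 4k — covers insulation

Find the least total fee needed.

Choose Hana and Ravi: together they cover wiring, drywall, tiling, insulation, framing — every task.
Total fee: 6 + 11 = 17.

17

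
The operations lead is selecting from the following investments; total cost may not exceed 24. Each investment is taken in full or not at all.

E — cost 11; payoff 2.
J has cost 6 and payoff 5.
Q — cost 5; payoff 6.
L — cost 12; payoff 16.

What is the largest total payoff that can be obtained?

27

J + Q + L: cost 6 + 5 + 12 = 23 ≤ 24, payoff 5 + 6 + 16 = 27.
Q + L: cost 5 + 12 = 17 ≤ 24, payoff 6 + 16 = 22.
Best is J, Q, and L with total payoff 27.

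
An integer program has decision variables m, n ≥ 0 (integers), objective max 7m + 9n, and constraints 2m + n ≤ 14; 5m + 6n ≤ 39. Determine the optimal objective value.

57

The continuous relaxation peaks at (0, 6.5) with value 58.50; rounding to a feasible lattice point costs some objective.
(m,n)=(3,4): 2·3+1·4=10≤14, 5·3+6·4=39≤39, objective 57.
(m,n)=(4,3): 2·4+1·3=11≤14, 5·4+6·3=38≤39, objective 55.
(m,n)=(0,6): 2·0+1·6=6≤14, 5·0+6·6=36≤39, objective 54.
The best lattice point is (3,4), giving 57.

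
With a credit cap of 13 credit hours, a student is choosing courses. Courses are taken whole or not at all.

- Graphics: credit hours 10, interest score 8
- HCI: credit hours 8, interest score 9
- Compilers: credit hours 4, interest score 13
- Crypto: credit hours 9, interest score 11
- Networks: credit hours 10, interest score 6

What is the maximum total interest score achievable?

24

Take Compilers and Crypto: credit hours 4 + 9 = 13 ≤ 13, interest score 13 + 11 = 24.
No other feasible combination does better.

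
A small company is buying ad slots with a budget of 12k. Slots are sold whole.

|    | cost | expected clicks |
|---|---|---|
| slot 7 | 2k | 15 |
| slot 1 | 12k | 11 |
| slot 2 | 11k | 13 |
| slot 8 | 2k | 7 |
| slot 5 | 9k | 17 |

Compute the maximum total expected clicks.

32

Allowing fractional choices, the relaxed optimum would be about 37.1, but ad slots are indivisible.
slot 7 + slot 5: cost 2 + 9 = 11 ≤ 12, expected clicks 15 + 17 = 32.
slot 7 + slot 8: cost 2 + 2 = 4 ≤ 12, expected clicks 15 + 7 = 22.
slot 8 + slot 5: cost 2 + 9 = 11 ≤ 12, expected clicks 7 + 17 = 24.
Best is slot 7 and slot 5 with total expected clicks 32.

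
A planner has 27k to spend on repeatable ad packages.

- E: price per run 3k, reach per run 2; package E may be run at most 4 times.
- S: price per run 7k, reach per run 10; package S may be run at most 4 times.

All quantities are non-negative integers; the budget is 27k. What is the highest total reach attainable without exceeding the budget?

34

2×E and 3×S: price 27 ≤ 27, reach 2·2 + 3·10 = 34.
1×E and 3×S: price 24 ≤ 27, reach 1·2 + 3·10 = 32.
Best is 34.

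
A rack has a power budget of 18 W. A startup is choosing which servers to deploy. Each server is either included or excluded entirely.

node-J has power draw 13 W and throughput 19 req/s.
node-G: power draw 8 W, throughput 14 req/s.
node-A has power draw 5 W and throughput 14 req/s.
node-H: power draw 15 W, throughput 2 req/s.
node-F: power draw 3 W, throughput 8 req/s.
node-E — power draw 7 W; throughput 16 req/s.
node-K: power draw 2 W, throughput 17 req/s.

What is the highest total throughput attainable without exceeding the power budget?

55

Treat it as a binary knapsack problem.
Allowing fractional choices, the relaxed optimum would be about 56.8, but servers are indivisible.
node-G + node-A + node-F + node-K: power draw 8 + 5 + 3 + 2 = 18 ≤ 18, throughput 14 + 14 + 8 + 17 = 53.
node-A + node-F + node-E + node-K: power draw 5 + 3 + 7 + 2 = 17 ≤ 18, throughput 14 + 8 + 16 + 17 = 55.
node-A + node-E + node-K: power draw 5 + 7 + 2 = 14 ≤ 18, throughput 14 + 16 + 17 = 47.
Best is node-A, node-F, node-E, and node-K with total throughput 55.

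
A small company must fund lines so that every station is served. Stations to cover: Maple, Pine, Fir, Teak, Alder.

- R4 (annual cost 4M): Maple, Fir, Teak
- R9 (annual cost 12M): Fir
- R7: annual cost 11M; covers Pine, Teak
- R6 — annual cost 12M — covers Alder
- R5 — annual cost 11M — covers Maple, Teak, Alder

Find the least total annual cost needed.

26

This is a weighted set-cover instance.
Choose R4, R7, and R5: together they cover Maple, Pine, Fir, Teak, Alder — every station.
Total annual cost: 4 + 11 + 11 = 26.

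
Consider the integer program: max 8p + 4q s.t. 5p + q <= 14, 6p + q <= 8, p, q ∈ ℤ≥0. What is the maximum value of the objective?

(p,q)=(0,8): 5·0+1·8=8≤14, 6·0+1·8=8≤8, objective 32.
(p,q)=(0,7): 5·0+1·7=7≤14, 6·0+1·7=7≤8, objective 28.
No feasible integer point exceeds 32.

32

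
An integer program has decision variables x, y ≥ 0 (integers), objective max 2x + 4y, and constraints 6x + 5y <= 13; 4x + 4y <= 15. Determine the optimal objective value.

Relaxing integrality, the LP optimum is 10.40 at (x,y) = (0, 2.6), which is not an integer point.
(x,y)=(0,2): 6·0+5·2=10≤13, 4·0+4·2=8≤15, objective 8.
(x,y)=(1,1): 6·1+5·1=11≤13, 4·1+4·1=8≤15, objective 6.
(x,y)=(0,1): 6·0+5·1=5≤13, 4·0+4·1=4≤15, objective 4.
The best lattice point is (0,2), giving 8.

8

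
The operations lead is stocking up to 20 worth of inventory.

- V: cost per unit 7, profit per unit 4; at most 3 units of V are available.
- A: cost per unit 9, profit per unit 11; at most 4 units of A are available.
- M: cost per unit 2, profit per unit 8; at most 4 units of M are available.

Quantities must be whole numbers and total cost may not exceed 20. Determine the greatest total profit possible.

1×V and 4×M: cost 15 ≤ 20, profit 1·4 + 4·8 = 36.
1×A and 4×M: cost 17 ≤ 20, profit 1·11 + 4·8 = 43.
Best is 43.

43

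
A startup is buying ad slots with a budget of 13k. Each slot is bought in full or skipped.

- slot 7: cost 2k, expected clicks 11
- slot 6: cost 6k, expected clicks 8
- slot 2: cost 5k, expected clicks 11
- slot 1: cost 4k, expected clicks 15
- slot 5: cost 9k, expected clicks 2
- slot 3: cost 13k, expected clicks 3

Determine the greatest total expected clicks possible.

37

This is a 0-1 knapsack instance.
Allowing fractional choices, the relaxed optimum would be about 39.7, but ad slots are indivisible.
slot 7 + slot 6 + slot 1: cost 2 + 6 + 4 = 12 ≤ 13, expected clicks 11 + 8 + 15 = 34.
slot 7 + slot 2 + slot 1: cost 2 + 5 + 4 = 11 ≤ 13, expected clicks 11 + 11 + 15 = 37.
Best is slot 7, slot 2, and slot 1 with total expected clicks 37.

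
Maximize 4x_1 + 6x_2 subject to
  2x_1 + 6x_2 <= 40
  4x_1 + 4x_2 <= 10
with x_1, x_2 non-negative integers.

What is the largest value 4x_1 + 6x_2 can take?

12

(x_1,x_2)=(0,2): 2·0+6·2=12≤40, 4·0+4·2=8≤10, objective 12.
(x_1,x_2)=(1,1): 2·1+6·1=8≤40, 4·1+4·1=8≤10, objective 10.
(x_1,x_2)=(0,1): 2·0+6·1=6≤40, 4·0+4·1=4≤10, objective 6.
The best lattice point is (0,2), giving 12.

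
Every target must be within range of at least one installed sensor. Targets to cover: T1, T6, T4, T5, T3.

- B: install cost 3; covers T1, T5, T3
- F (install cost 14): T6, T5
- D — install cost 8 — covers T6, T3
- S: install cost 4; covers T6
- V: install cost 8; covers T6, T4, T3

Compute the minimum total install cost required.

The greedy cost-per-new-target heuristic would pick B, S, and V for 15, but a cheaper cover exists.
Choose B and V: together they cover T1, T6, T4, T5, T3 — every target.
Total install cost: 3 + 8 = 11.
No cover costs less than 11.

11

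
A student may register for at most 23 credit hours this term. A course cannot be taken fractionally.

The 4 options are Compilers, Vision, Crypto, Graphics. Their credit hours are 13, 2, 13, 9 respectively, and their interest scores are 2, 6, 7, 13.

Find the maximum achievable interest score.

20

This is a 0-1 knapsack instance.
Allowing fractional choices, the relaxed optimum would be about 25.5, but courses are indivisible.
Vision + Graphics: credit hours 2 + 9 = 11 ≤ 23, interest score 6 + 13 = 19.
Crypto + Graphics: credit hours 13 + 9 = 22 ≤ 23, interest score 7 + 13 = 20.
Best is Crypto and Graphics with total interest score 20.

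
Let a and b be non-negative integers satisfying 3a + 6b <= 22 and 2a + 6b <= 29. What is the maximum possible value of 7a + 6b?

49

The continuous relaxation peaks at (7.33, 0) with value 51.33; rounding to a feasible lattice point costs some objective.
(a,b)=(7,0): 3·7+6·0=21≤22, 2·7+6·0=14≤29, objective 49.
(a,b)=(6,0): 3·6+6·0=18≤22, 2·6+6·0=12≤29, objective 42.
Maximum is 49 at (a,b)=(7,0).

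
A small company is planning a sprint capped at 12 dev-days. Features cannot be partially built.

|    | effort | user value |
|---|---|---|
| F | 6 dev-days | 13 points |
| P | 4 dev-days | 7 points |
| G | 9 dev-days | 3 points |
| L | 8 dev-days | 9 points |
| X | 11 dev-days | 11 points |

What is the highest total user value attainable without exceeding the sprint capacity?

20

This is an integer program with binary decision variables.
Take F and P: effort 6 + 4 = 10 ≤ 12, user value 13 + 7 = 20.
No other feasible combination does better.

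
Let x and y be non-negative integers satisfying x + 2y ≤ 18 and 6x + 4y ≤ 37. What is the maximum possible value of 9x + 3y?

54

Relaxing integrality, the LP optimum is 55.50 at (x,y) = (6.17, 0), which is not an integer point.
(x,y)=(6,0): 1·6+2·0=6≤18, 6·6+4·0=36≤37, objective 54.
(x,y)=(5,1): 1·5+2·1=7≤18, 6·5+4·1=34≤37, objective 48.
(x,y)=(5,0): 1·5+2·0=5≤18, 6·5+4·0=30≤37, objective 45.
The best lattice point is (6,0), giving 54.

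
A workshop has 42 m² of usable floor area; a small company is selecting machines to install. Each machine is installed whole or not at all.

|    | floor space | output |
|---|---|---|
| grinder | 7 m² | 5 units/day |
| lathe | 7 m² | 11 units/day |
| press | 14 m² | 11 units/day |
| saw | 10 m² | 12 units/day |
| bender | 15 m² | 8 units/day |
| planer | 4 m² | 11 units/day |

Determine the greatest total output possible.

This is an integer program with binary decision variables.
lathe + saw + bender + planer: floor space 7 + 10 + 15 + 4 = 36 ≤ 42, output 11 + 12 + 8 + 11 = 42.
grinder + lathe + press + saw + planer: floor space 7 + 7 + 14 + 10 + 4 = 42 ≤ 42, output 5 + 11 + 11 + 12 + 11 = 50.
lathe + press + saw + planer: floor space 7 + 14 + 10 + 4 = 35 ≤ 42, output 11 + 11 + 12 + 11 = 45.
Best is grinder, lathe, press, saw, and planer with total output 50.

50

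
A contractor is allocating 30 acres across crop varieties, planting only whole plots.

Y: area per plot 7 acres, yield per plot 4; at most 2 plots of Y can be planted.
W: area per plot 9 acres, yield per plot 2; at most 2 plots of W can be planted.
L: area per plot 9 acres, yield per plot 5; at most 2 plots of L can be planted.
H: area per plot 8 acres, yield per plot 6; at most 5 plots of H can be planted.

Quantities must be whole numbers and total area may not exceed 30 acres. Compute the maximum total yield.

20

H has the best ratio (6/8); taking only H gives at most 3×6 = 18 (stopped by the area limit).
Mixing does better — 2×Y and 2×H: area 30 ≤ 30, yield 2·4 + 2·6 = 20.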